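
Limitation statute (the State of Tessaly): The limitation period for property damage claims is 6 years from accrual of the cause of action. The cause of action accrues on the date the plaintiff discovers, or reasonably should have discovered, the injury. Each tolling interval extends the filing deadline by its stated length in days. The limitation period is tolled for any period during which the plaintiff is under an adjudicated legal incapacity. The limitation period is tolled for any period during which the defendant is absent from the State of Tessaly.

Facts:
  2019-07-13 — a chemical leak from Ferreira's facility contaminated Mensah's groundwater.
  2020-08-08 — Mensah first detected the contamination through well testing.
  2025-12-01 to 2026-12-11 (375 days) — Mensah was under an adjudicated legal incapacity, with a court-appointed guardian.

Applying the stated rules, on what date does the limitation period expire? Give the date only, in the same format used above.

The claim did not accrue until Mensah discovered the injury on 2020-08-08; the 2019-07-13 act date does not start the clock under the stated rule.
Adding the 6 years base period to 2020-08-08 gives a deadline of 2026-08-08, before any tolling.
The plaintiff's legal incapacity from 2025-12-01 to 2026-12-11 tolled the period for 375 days, extending the deadline to 2027-08-18.

2027-08-18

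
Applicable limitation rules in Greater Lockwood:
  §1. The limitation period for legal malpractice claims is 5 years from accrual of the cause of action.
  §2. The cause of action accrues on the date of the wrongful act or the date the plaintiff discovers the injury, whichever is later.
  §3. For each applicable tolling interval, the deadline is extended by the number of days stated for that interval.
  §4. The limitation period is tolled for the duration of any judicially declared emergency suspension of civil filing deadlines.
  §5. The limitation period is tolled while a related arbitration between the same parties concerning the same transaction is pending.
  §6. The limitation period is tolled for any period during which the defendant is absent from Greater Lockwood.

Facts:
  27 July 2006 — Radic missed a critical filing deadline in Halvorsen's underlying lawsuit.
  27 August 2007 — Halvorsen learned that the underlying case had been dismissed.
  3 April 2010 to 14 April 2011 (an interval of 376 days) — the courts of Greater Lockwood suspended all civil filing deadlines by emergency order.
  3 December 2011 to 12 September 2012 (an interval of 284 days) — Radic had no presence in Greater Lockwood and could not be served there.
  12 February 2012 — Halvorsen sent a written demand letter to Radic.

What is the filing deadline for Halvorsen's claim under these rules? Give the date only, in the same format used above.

18 June 2014

The claim accrued on 27 August 2007 — the later of the 27 July 2006 act and the 27 August 2007 discovery.
Adding the 5 years base period to 27 August 2007 gives a deadline of 27 August 2012, before any tolling.
Because the emergency suspension of filing deadlines ran from 3 April 2010 to 14 April 2011, the deadline is extended by 376 days to 7 September 2013.
The defendant's absence from the jurisdiction from 3 December 2011 to 12 September 2012 tolled the period for 284 days, extending the deadline to 18 June 2014.
None of the other events listed affects the running of the period under the stated rules.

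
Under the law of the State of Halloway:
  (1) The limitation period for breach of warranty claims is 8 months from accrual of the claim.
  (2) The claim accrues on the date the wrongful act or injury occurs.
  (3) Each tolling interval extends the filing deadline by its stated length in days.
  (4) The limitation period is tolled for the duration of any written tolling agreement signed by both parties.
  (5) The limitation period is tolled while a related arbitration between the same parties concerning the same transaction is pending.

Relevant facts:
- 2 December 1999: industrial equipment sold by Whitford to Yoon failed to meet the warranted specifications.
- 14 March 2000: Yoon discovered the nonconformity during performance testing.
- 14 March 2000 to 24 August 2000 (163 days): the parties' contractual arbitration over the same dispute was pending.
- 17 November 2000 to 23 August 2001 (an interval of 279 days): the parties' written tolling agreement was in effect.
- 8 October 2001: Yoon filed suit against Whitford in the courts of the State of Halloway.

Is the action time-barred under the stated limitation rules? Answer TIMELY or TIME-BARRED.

TIMELY

Because the rule ties accrual to occurrence, the claim accrued on 2 December 1999, not on the 14 March 2000 discovery date.
Adding the 8 months base period to 2 December 1999 gives a deadline of 2 August 2000, before any tolling.
The period was tolled for 163 days by the pending related arbitration (14 March 2000 to 24 August 2000), pushing the deadline to 12 January 2001.
Because the written tolling agreement ran from 17 November 2000 to 23 August 2001, the deadline is extended by 279 days to 18 October 2001.
Filing on 8 October 2001 beat the 18 October 2001 deadline — the action is timely.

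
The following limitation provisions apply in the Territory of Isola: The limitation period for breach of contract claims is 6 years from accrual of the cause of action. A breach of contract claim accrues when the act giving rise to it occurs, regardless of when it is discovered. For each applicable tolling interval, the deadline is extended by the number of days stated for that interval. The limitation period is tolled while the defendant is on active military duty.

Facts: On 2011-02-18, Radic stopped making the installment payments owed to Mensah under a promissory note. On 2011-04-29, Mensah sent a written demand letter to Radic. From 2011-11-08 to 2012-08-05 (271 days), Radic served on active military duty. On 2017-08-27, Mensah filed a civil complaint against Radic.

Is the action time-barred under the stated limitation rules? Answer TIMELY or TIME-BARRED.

The limitation period began to run on 2011-02-18.
6 years from 2011-02-18 is 2017-02-18.
Because the defendant's active military service ran from 2011-11-08 to 2012-08-05, the deadline is extended by 271 days to 2017-11-16.
None of the other events listed affects the running of the period under the stated rules.
Mensah filed on 2017-08-27, before the 2017-11-16 deadline, so the action is timely.

TIMELY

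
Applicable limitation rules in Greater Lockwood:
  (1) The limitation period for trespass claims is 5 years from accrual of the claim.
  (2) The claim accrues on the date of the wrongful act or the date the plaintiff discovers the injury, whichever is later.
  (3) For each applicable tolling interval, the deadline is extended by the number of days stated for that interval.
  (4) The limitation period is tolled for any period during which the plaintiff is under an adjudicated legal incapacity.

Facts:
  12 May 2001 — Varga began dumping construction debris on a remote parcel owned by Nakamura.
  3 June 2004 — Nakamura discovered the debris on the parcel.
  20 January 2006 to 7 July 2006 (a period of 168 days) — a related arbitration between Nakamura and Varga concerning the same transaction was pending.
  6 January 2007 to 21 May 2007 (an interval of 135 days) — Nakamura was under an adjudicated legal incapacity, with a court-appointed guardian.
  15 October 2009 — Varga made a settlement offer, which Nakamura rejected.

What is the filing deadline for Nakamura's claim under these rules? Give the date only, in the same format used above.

The claim accrued on 3 June 2004 — the later of the 12 May 2001 act and the 3 June 2004 discovery.
Adding the 5 years base period to 3 June 2004 gives a deadline of 3 June 2009, before any tolling.
Because the plaintiff's legal incapacity ran from 6 January 2007 to 21 May 2007, the deadline is extended by 135 days to 16 October 2009.
Although a pending arbitration ran from 20 January 2006 to 7 July 2006, the stated rules do not make that a tolling event, so it is disregarded.
The other events in the timeline have no effect on the limitation period under the stated rules.

16 October 2009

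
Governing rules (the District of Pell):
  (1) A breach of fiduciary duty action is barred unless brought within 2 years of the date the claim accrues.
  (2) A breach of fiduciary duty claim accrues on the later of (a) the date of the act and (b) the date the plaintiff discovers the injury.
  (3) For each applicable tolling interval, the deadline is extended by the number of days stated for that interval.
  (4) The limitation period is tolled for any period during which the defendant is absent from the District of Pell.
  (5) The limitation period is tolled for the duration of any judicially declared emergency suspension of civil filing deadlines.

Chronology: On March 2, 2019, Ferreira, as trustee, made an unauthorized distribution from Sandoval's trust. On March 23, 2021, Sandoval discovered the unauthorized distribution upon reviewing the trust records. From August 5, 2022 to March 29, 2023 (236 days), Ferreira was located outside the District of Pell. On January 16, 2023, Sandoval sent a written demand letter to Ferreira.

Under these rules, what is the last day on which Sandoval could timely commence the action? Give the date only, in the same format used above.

November 14, 2023

The claim accrued on March 23, 2021 — the later of the March 2, 2019 act and the March 23, 2021 discovery.
2 years from March 23, 2021 is March 23, 2023.
The defendant's absence from the jurisdiction from August 5, 2022 to March 29, 2023 tolled the period for 236 days, extending the deadline to November 14, 2023.
The other events in the timeline have no effect on the limitation period under the stated rules.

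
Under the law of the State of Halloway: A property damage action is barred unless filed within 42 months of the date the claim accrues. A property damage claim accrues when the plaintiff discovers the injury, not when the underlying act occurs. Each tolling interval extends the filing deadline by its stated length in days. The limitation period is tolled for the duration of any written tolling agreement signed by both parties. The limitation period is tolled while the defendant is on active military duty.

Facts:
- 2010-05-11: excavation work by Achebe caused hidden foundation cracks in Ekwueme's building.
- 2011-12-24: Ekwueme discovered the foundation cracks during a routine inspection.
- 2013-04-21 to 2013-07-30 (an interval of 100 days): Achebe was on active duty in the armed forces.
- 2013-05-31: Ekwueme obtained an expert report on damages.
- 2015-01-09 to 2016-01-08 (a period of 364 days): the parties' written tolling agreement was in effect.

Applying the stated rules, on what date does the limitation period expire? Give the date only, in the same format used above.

The claim did not accrue until Ekwueme discovered the injury on 2011-12-24; the 2010-05-11 act date does not start the clock under the stated rule.
Adding the 42 months base period to 2011-12-24 gives a deadline of 2015-06-24, before any tolling.
The defendant's active military service from 2013-04-21 to 2013-07-30 tolled the period for 100 days, extending the deadline to 2015-10-02.
The written tolling agreement from 2015-01-09 to 2016-01-08 tolled the period for 364 days, extending the deadline to 2016-09-30.
Nothing else in the chronology tolls or restarts the period.

2016-09-30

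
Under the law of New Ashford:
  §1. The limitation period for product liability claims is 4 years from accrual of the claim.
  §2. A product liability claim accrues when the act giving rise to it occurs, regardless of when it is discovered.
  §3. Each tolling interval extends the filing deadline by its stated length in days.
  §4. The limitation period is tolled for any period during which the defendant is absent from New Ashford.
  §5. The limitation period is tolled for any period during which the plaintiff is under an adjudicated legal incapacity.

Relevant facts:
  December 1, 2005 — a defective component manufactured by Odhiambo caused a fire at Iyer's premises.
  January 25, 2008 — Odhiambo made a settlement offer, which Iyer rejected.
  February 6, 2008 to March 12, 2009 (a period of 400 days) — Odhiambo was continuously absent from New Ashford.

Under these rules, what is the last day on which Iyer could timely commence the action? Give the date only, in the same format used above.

The limitation period began to run on December 1, 2005.
4 years from December 1, 2005 is December 1, 2009.
The defendant's absence from the jurisdiction from February 6, 2008 to March 12, 2009 tolled the period for 400 days, extending the deadline to January 5, 2011.
The other events in the timeline have no effect on the limitation period under the stated rules.

January 5, 2011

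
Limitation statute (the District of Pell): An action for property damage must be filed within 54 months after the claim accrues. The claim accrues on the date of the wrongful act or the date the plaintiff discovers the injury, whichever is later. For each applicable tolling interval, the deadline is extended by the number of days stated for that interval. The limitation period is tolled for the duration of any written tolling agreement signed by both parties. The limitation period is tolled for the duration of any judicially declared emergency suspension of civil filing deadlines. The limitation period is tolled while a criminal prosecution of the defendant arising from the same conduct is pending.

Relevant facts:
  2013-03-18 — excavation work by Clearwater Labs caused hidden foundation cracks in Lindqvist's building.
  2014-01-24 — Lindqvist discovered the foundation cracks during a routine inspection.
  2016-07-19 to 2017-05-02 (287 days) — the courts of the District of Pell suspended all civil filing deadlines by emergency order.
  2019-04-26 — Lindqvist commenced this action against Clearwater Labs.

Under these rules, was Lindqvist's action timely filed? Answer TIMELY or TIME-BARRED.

Because discovery on 2014-01-24 post-dates the 2013-03-18 act, accrual under the later-of rule falls on 2014-01-24.
Adding the 54 months base period to 2014-01-24 gives a deadline of 2018-07-24, before any tolling.
The emergency suspension of filing deadlines from 2016-07-19 to 2017-05-02 tolled the period for 287 days, extending the deadline to 2019-05-07.
Filing on 2019-04-26 beat the 2019-05-07 deadline — the action is timely.

TIMELY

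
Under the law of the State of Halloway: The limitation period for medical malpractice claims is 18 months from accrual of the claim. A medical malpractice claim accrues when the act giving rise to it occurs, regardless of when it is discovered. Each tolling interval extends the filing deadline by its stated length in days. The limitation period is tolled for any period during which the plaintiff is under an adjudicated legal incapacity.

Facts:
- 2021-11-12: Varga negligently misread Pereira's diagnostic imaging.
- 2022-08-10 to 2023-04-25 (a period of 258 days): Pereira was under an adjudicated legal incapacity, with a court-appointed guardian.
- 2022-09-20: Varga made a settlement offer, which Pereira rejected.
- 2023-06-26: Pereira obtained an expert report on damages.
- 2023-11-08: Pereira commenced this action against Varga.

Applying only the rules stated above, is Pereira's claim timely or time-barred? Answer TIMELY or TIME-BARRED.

The limitation period began to run on 2021-11-12.
The untolled deadline — 18 months after 2021-11-12 — is 2023-05-12.
The period was tolled for 258 days by the plaintiff's legal incapacity (2022-08-10 to 2023-04-25), pushing the deadline to 2024-01-25.
The other events in the timeline have no effect on the limitation period under the stated rules.
The 2023-11-08 filing precedes the 2024-01-25 deadline; the claim is timely.

TIMELY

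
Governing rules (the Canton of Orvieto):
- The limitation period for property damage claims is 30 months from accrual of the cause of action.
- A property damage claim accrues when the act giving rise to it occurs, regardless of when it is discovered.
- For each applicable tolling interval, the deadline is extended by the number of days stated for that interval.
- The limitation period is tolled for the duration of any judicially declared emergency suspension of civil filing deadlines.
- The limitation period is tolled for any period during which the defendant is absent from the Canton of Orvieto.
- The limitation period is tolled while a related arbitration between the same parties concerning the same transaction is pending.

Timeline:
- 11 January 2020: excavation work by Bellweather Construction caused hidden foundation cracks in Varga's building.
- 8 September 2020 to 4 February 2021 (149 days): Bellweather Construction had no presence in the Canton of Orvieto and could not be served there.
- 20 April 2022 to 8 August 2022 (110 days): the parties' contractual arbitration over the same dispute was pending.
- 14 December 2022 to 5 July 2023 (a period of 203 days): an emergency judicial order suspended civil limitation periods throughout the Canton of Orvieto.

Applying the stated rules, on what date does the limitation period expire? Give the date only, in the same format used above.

The limitation period began to run on 11 January 2020.
30 months from 11 January 2020 is 11 July 2022.
The defendant's absence from the jurisdiction from 8 September 2020 to 4 February 2021 tolled the period for 149 days, extending the deadline to 7 December 2022.
The pending related arbitration from 20 April 2022 to 8 August 2022 tolled the period for 110 days, extending the deadline to 27 March 2023.
The period was tolled for 203 days by the emergency suspension of filing deadlines (14 December 2022 to 5 July 2023), pushing the deadline to 16 October 2023.

16 October 2023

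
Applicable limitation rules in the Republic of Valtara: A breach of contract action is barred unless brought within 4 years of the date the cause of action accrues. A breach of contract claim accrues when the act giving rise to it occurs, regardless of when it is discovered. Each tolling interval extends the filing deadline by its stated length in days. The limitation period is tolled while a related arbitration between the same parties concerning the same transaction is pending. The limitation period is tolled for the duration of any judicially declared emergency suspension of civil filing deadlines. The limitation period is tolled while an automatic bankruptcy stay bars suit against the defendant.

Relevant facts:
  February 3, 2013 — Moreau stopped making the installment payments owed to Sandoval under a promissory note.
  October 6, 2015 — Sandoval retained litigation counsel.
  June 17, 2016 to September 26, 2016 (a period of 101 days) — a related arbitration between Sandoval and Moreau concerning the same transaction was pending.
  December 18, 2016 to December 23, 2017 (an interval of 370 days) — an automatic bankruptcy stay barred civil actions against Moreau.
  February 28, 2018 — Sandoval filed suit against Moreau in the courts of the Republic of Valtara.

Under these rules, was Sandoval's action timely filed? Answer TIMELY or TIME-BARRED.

The cause of action accrued on February 3, 2013, the date of the act.
Adding the 4 years base period to February 3, 2013 gives a deadline of February 3, 2017, before any tolling.
The period was tolled for 101 days by the pending related arbitration (June 17, 2016 to September 26, 2016), pushing the deadline to May 15, 2017.
Because the automatic bankruptcy stay ran from December 18, 2016 to December 23, 2017, the deadline is extended by 370 days to May 20, 2018.
The other events in the timeline have no effect on the limitation period under the stated rules.
Filing on February 28, 2018 beat the May 20, 2018 deadline — the action is timely.

TIMELY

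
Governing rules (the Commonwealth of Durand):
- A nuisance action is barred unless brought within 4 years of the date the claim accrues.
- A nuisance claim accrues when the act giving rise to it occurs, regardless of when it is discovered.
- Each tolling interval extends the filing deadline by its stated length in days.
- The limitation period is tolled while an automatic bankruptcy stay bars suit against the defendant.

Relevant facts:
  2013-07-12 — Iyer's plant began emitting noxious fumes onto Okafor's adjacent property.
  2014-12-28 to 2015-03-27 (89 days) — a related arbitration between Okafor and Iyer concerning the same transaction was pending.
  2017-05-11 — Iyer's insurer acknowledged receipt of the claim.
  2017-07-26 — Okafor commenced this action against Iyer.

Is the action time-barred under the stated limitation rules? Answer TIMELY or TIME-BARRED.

The limitation period began to run on 2013-07-12.
4 years from 2013-07-12 is 2017-07-12.
No stated provision tolls the period for a pending arbitration, so the interval from 2014-12-28 to 2015-03-27 has no effect on the deadline.
None of the other events listed affects the running of the period under the stated rules.
Filing on 2017-07-26 missed the 2017-07-12 deadline — the action is time-barred.

TIME-BARRED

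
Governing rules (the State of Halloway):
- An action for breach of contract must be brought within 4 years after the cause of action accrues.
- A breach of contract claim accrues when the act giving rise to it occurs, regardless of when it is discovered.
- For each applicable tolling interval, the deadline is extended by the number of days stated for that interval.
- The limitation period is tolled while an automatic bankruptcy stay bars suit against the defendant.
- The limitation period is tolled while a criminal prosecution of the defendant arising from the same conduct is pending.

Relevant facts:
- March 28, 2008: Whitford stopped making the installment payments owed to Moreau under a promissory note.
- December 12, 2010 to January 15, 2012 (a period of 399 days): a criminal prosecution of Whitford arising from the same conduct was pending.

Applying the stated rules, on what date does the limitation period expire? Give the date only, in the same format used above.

May 1, 2013

The cause of action accrued on March 28, 2008, the date of the act.
4 years from March 28, 2008 is March 28, 2012.
The period was tolled for 399 days by the pending criminal prosecution (December 12, 2010 to January 15, 2012), pushing the deadline to May 1, 2013.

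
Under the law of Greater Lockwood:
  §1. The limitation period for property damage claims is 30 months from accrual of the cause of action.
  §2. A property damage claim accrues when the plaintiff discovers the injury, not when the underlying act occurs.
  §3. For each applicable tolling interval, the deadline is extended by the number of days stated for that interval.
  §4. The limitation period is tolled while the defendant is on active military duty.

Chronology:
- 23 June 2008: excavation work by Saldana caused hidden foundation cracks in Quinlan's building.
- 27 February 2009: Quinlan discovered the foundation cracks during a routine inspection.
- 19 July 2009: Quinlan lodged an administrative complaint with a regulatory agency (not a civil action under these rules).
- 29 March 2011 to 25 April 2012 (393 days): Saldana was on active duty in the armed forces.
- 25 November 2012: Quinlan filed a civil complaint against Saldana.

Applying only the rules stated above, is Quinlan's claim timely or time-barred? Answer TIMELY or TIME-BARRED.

TIME-BARRED

Under the discovery rule, the claim accrued on 27 February 2009, when Quinlan discovered the injury — not on the 23 June 2008 date of the underlying act.
The untolled deadline — 30 months after 27 February 2009 — is 27 August 2011.
Because the defendant's active military service ran from 29 March 2011 to 25 April 2012, the deadline is extended by 393 days to 23 September 2012.
None of the other events listed affects the running of the period under the stated rules.
Filing on 25 November 2012 missed the 23 September 2012 deadline — the action is time-barred.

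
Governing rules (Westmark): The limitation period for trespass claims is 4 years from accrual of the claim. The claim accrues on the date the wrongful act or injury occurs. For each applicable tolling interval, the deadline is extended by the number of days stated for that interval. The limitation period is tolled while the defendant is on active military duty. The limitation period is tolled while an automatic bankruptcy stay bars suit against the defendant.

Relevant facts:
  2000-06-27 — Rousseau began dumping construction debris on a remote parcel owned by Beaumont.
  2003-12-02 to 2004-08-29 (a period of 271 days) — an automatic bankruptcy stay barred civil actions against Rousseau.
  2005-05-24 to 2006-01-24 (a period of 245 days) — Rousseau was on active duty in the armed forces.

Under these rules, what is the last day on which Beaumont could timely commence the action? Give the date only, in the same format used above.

The limitation period began to run on 2000-06-27.
4 years from 2000-06-27 is 2004-06-27.
Because the automatic bankruptcy stay ran from 2003-12-02 to 2004-08-29, the deadline is extended by 271 days to 2005-03-25.
By the time the defendant's active military service began on 2005-05-24, the limitation period had already expired on 2005-03-25; that interval cannot revive it.

2005-03-25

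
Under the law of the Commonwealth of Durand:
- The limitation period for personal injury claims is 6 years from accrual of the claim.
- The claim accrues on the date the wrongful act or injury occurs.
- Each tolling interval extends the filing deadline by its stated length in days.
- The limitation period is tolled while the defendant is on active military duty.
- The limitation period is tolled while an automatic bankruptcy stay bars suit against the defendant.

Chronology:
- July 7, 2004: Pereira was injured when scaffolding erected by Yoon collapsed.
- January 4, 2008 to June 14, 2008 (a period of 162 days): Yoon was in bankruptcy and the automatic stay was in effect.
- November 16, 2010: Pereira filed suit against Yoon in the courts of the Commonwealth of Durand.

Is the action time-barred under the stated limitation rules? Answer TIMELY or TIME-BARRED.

TIMELY

The claim accrued on July 7, 2004, the date of the act.
6 years from July 7, 2004 is July 7, 2010.
Because the automatic bankruptcy stay ran from January 4, 2008 to June 14, 2008, the deadline is extended by 162 days to December 16, 2010.
The November 16, 2010 filing precedes the December 16, 2010 deadline; the claim is timely.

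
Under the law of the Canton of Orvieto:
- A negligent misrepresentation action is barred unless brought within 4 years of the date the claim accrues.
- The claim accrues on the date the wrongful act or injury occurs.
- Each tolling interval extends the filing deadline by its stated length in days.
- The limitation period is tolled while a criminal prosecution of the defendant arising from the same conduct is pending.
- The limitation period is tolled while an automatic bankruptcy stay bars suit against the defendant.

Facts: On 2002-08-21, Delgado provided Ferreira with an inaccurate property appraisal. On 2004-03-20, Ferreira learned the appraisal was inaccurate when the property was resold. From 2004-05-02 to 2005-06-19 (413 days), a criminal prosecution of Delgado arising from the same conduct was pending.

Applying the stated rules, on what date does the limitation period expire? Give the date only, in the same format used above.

2007-10-08

Because the rule ties accrual to occurrence, the claim accrued on 2002-08-21, not on the 2004-03-20 discovery date.
Adding the 4 years base period to 2002-08-21 gives a deadline of 2006-08-21, before any tolling.
Because the pending criminal prosecution ran from 2004-05-02 to 2005-06-19, the deadline is extended by 413 days to 2007-10-08.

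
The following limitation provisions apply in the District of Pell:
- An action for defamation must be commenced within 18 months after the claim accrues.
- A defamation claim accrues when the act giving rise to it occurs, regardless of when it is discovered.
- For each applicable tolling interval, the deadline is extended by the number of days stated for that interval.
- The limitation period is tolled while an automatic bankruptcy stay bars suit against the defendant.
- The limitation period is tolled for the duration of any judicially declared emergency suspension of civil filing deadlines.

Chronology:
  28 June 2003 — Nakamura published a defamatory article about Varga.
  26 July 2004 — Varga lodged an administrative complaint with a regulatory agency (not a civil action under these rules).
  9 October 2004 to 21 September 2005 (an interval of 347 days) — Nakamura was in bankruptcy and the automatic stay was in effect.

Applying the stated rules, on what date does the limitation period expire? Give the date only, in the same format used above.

The claim accrued on 28 June 2003, when the wrongful act occurred.
The untolled deadline — 18 months after 28 June 2003 — is 28 December 2004.
Because the automatic bankruptcy stay ran from 9 October 2004 to 21 September 2005, the deadline is extended by 347 days to 10 December 2005.
Nothing else in the chronology tolls or restarts the period.

10 December 2005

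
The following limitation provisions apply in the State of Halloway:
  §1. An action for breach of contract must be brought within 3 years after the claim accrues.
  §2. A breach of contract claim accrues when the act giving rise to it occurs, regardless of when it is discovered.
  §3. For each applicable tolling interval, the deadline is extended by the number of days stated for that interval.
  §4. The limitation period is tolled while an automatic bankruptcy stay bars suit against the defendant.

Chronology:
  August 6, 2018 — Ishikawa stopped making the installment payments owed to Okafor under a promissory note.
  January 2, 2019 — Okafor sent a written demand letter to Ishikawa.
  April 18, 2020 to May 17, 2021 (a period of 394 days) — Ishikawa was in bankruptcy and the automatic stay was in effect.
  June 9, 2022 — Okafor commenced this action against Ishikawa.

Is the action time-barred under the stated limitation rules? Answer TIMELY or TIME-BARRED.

The claim accrued on August 6, 2018, when the wrongful act occurred.
3 years from August 6, 2018 is August 6, 2021.
Because the automatic bankruptcy stay ran from April 18, 2020 to May 17, 2021, the deadline is extended by 394 days to September 4, 2022.
Nothing else in the chronology tolls or restarts the period.
The June 9, 2022 filing precedes the September 4, 2022 deadline; the claim is timely.

TIMELY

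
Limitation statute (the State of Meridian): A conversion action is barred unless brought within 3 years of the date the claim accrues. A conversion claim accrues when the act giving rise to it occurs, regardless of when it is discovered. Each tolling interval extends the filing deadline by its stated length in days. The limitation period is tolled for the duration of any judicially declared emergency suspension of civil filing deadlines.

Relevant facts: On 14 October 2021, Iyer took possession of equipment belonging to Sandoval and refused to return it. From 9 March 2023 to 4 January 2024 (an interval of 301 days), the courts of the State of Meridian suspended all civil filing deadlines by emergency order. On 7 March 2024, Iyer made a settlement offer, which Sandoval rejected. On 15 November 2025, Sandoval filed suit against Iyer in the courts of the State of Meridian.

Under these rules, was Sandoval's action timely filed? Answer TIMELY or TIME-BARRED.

TIME-BARRED

The limitation period began to run on 14 October 2021.
3 years from 14 October 2021 is 14 October 2024.
The emergency suspension of filing deadlines from 9 March 2023 to 4 January 2024 tolled the period for 301 days, extending the deadline to 11 August 2025.
None of the other events listed affects the running of the period under the stated rules.
The 15 November 2025 filing falls after the 11 August 2025 deadline; the claim is time-barred.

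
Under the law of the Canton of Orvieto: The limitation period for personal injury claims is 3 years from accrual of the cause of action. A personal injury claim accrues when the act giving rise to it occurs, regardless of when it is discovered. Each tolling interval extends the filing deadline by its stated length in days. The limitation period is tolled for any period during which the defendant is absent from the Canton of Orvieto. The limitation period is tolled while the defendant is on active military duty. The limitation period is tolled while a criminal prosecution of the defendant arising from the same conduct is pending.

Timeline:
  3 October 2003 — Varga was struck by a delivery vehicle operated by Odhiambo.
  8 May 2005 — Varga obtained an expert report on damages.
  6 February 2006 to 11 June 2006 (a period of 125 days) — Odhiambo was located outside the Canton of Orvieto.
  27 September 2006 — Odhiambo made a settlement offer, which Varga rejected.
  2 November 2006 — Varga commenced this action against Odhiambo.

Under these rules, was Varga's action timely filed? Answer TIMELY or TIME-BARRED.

TIMELY

The cause of action accrued on 3 October 2003, the date of the act.
The untolled deadline — 3 years after 3 October 2003 — is 3 October 2006.
The defendant's absence from the jurisdiction from 6 February 2006 to 11 June 2006 tolled the period for 125 days, extending the deadline to 5 February 2007.
None of the other events listed affects the running of the period under the stated rules.
Filing on 2 November 2006 beat the 5 February 2007 deadline — the action is timely.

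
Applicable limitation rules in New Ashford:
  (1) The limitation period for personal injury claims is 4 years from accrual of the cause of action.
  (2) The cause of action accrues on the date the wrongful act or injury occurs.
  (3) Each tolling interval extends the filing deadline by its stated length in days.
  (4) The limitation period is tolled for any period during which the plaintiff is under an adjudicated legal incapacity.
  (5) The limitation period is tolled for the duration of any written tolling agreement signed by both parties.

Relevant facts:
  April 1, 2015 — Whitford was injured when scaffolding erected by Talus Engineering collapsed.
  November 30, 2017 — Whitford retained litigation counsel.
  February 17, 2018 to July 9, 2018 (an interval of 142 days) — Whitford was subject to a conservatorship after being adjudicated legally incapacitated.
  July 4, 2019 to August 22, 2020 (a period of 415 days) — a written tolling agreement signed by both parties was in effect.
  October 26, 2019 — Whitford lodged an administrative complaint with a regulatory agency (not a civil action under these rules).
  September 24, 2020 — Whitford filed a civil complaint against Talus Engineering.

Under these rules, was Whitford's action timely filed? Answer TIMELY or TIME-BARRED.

TIMELY

The cause of action accrued on April 1, 2015, the date of the act.
Adding the 4 years base period to April 1, 2015 gives a deadline of April 1, 2019, before any tolling.
The plaintiff's legal incapacity from February 17, 2018 to July 9, 2018 tolled the period for 142 days, extending the deadline to August 21, 2019.
Because the written tolling agreement ran from July 4, 2019 to August 22, 2020, the deadline is extended by 415 days to October 9, 2020.
None of the other events listed affects the running of the period under the stated rules.
Whitford filed on September 24, 2020, before the October 9, 2020 deadline, so the action is timely.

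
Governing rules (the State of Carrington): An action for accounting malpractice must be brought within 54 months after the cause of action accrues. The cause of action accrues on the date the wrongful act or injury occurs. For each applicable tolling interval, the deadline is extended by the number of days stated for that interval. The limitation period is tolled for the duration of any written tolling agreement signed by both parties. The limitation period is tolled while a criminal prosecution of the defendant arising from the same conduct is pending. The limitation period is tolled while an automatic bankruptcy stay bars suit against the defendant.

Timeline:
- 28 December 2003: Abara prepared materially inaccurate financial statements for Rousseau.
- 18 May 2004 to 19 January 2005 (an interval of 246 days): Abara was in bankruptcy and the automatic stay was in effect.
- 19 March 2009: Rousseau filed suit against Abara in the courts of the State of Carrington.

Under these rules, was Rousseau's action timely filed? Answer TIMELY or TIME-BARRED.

TIME-BARRED

The claim accrued on 28 December 2003, when the wrongful act occurred.
54 months from 28 December 2003 is 28 June 2008.
The automatic bankruptcy stay from 18 May 2004 to 19 January 2005 tolled the period for 246 days, extending the deadline to 1 March 2009.
The 19 March 2009 filing falls after the 1 March 2009 deadline; the claim is time-barred.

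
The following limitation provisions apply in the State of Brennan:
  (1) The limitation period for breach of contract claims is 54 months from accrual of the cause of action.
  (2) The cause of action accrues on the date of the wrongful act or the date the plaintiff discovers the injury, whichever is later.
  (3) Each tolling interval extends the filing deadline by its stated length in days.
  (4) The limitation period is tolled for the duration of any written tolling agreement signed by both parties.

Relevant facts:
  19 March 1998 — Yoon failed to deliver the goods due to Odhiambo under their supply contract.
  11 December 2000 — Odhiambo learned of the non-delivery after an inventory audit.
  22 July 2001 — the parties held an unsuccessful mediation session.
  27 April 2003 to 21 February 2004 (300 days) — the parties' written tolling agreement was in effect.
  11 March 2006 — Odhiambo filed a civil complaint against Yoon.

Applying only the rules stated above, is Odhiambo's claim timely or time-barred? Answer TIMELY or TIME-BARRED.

Taking the later of the act (19 March 1998) and discovery (11 December 2000), the claim accrued on 11 December 2000.
Adding the 54 months base period to 11 December 2000 gives a deadline of 11 June 2005, before any tolling.
Because the written tolling agreement ran from 27 April 2003 to 21 February 2004, the deadline is extended by 300 days to 7 April 2006.
The other events in the timeline have no effect on the limitation period under the stated rules.
The 11 March 2006 filing precedes the 7 April 2006 deadline; the claim is timely.

TIMELY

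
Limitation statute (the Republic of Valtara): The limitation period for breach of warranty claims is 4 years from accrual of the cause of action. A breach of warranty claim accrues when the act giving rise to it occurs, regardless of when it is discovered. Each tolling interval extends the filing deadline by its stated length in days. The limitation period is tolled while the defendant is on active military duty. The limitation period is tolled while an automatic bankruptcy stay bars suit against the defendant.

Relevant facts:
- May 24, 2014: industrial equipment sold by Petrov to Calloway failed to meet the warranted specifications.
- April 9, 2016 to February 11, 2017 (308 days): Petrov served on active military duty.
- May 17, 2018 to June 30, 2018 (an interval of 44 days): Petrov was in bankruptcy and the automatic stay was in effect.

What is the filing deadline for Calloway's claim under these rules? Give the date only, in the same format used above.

The cause of action accrued on May 24, 2014, the date of the act.
Adding the 4 years base period to May 24, 2014 gives a deadline of May 24, 2018, before any tolling.
The period was tolled for 308 days by the defendant's active military service (April 9, 2016 to February 11, 2017), pushing the deadline to March 28, 2019.
The automatic bankruptcy stay from May 17, 2018 to June 30, 2018 tolled the period for 44 days, extending the deadline to May 11, 2019.

May 11, 2019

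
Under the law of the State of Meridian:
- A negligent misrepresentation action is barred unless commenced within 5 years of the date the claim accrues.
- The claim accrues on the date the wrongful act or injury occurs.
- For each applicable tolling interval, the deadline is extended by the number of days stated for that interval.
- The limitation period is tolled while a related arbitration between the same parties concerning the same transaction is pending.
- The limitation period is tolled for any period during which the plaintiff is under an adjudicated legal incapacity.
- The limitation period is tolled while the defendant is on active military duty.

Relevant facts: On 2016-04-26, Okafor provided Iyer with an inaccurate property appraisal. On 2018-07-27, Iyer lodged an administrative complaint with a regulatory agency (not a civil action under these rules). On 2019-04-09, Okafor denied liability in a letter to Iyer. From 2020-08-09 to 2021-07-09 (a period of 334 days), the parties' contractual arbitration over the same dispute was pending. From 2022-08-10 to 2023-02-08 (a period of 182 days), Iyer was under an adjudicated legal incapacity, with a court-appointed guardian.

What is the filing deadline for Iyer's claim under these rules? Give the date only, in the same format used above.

2022-03-26

The claim accrued on 2016-04-26, the date of the act.
Adding the 5 years base period to 2016-04-26 gives a deadline of 2021-04-26, before any tolling.
Because the pending related arbitration ran from 2020-08-09 to 2021-07-09, the deadline is extended by 334 days to 2022-03-26.
By the time the plaintiff's legal incapacity began on 2022-08-10, the limitation period had already expired on 2022-03-26; that interval cannot revive it.
None of the other events listed affects the running of the period under the stated rules.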